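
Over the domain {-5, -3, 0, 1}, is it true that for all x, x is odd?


Evaluate the predicate on each element: -5:T, -3:T, 0:F, 1:T.
Counterexample x = 0 fails the predicate.

F


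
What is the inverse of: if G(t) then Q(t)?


The inverse of (P → Q) is (¬P → ¬Q). It is equivalent to the converse, not to the original.
Here P = 'G(t)' and Q = 'Q(t)'.

If not (G(t)), then not (Q(t)).


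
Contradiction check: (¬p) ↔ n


Truth table over {n, p}:
n | p | φ
---------
F | F | F
T | F | T
F | T | T
T | T | F
Satisfying assignment at row 2: n=T, p=F gives T.

No, it is not a contradiction.


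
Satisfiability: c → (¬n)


Search for a satisfying assignment over {c, n}.
Try c=F, n=F: the formula evaluates to T.
A satisfying assignment exists.

Satisfiable.


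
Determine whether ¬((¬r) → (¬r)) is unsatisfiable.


Truth table over {r}:
r | φ
-----
F | F
T | F
Every row is false.

Yes, it is a contradiction.


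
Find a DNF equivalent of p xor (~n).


Step 1: p ⊕ (¬n) is true exactly when they disagree: (p ∧ ¬(¬n)) ∨ (¬p ∧ (¬n)).
Step 2: Eliminate any double negations (¬¬X = X).

(p & n) | ((~p) & (~n))


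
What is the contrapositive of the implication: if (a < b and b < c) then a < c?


The contrapositive of (P → Q) is (¬Q → ¬P); it is logically equivalent to the original.
Here P = '(a < b and b < c)' and Q = 'a < c'.

If not (a < c), then not ((a < b and b < c)).


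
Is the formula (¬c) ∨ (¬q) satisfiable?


Search for a satisfying assignment over {c, q}.
Try c=F, q=F: the formula evaluates to T.
A satisfying assignment exists.

Satisfiable.


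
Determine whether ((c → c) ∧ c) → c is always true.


Build the truth table over {c}:
c | φ
-----
F | T
T | T
Every row evaluates to true.

Yes, it is a tautology.


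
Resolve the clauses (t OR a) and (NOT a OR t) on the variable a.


The clauses contain complementary literals a and NOTa.
Resolution eliminates this pair and disjoins the remaining literals (merging duplicates).

t


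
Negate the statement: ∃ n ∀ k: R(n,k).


Negation flips each quantifier (∀↔∃) and negates the inner predicate.
¬(∃ n ∀ k: φ) = ∀ n ∃ k: ¬φ.

∀ n ∃ k: ¬(R(n,k))


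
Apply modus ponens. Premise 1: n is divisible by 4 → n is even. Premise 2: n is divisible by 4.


Modus ponens: from (P → Q) and P, infer Q.
P = 'n is divisible by 4' is asserted, and P → Q holds, so Q follows.

n is even.


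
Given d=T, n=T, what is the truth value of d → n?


Implication is false only when antecedent is true and consequent is false.
Substitute: d=T, n=T.
T → T evaluates to T.

T


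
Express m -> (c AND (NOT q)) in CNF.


Step 1: Rewrite m → (c ∧ (¬q)) as ¬m ∨ (c ∧ (¬q)).
Step 2: Distribute ∨ over ∧.

((NOT m) OR c) AND ((NOT m) OR (NOT q))


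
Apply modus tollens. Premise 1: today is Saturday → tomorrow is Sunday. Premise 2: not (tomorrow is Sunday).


Modus tollens: from (P → Q) and ¬Q, infer ¬P.
Q = 'tomorrow is Sunday' is denied; since P → Q, P must also fail.

Not (today is Saturday).


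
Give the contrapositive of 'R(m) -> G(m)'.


The contrapositive of (P → Q) is (¬Q → ¬P); it is logically equivalent to the original.
Here P = 'R(m)' and Q = 'G(m)'.

If not (G(m)), then not (R(m)).


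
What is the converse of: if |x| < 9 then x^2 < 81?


The converse of (P → Q) is (Q → P). It is not in general equivalent to the original.
Here P = '|x| < 9' and Q = 'x^2 < 81'.

If x^2 < 81, then |x| < 9.


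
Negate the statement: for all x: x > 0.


¬(for all x: φ) = there exists x: ¬φ, and ¬(there exists x: φ) = for all x: ¬φ.
Apply to the universal statement.

there exists x: NOT(x > 0)


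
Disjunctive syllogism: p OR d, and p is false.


Disjunctive syllogism: from (P ∨ Q) and ¬P, infer Q.
One disjunct, 'p', is ruled out; the other must hold.

d


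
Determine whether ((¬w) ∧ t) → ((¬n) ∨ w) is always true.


Build the truth table over {n, t, w}:
n | t | w | φ
-------------
F | F | F | T
T | F | F | T
F | T | F | T
T | T | F | F
F | F | T | T
T | F | T | T
F | T | T | T
T | T | T | T
Counterexample at row 4: with n=T, t=T, w=F, the formula is F.

No, it is not a tautology.


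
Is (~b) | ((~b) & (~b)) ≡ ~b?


Compare truth tables:
b | φ | ψ
---------
False | True | True
True | False | False
The columns φ and ψ agree on every row.

Yes, they are logically equivalent.


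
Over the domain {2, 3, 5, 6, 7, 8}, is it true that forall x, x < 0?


Evaluate the predicate on each element: 2:False, 3:False, 5:False, 6:False, 7:False, 8:False.
Counterexample x = 2 fails the predicate.

False


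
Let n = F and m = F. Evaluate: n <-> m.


Biconditional is true when both operands have the same truth value.
Substitute: n=F, m=F.
F <-> F evaluates to T.

T


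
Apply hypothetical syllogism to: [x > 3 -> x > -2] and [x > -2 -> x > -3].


Hypothetical syllogism: from (P → Q) and (Q → R), infer (P → R).
Chain the two implications through the shared middle term 'x > -2'.

x > 3 -> x > -3


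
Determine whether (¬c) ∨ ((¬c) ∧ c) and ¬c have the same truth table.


Compare truth tables:
c | φ | ψ
---------
F | T | T
T | F | F
The columns φ and ψ agree on every row.

Yes, they are logically equivalent.


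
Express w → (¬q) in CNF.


Step 1: Rewrite w → (¬q) as ¬w ∨ (¬q).

(¬w) ∨ (¬q)


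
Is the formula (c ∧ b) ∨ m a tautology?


Build the truth table over {b, c, m}:
b | c | m | φ
-------------
F | F | F | F
T | F | F | F
F | T | F | F
T | T | F | T
F | F | T | T
T | F | T | T
F | T | T | T
T | T | T | T
Counterexample at row 1: with b=F, c=F, m=F, the formula is F.

No, it is not a tautology.


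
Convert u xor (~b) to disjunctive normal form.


Step 1: u ⊕ (¬b) is true exactly when they disagree: (u ∧ ¬(¬b)) ∨ (¬u ∧ (¬b)).
Step 2: Eliminate any double negations (¬¬X = X).

(u & b) | ((~u) & (~b))


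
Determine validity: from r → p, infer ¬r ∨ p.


This matches the form of material implication: the conclusion follows in every model of the premises.

Valid.


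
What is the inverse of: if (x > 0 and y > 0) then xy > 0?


The inverse of (P → Q) is (¬P → ¬Q). It is equivalent to the converse, not to the original.
Here P = '(x > 0 and y > 0)' and Q = 'xy > 0'.

If not ((x > 0 and y > 0)), then not (xy > 0).


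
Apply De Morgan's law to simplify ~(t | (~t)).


De Morgan: the negation of a disjunction is the conjunction of the negations.
Distribute ~ across |, flipping it to &, and negate each literal.

(~t) & t


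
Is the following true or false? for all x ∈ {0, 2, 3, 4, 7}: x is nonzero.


Evaluate the predicate on each element: 0:F, 2:T, 3:T, 4:T, 7:T.
Counterexample x = 0 fails the predicate.

F


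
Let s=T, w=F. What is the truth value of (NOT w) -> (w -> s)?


Substitute s=T, w=F:
NOT w = T
w -> s = F -> T = T
(NOT w) -> (w -> s) = T -> T = T

T


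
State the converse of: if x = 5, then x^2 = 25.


The converse of (P → Q) is (Q → P). It is not in general equivalent to the original.
Here P = 'x = 5' and Q = 'x^2 = 25'.

If x^2 = 25, then x = 5.


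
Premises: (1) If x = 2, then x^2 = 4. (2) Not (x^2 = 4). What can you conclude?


Modus tollens: from (P → Q) and ¬Q, infer ¬P.
Q = 'x^2 = 4' is denied; since P → Q, P must also fail.

Not (x = 2).


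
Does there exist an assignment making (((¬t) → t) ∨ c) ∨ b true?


Search for a satisfying assignment over {b, c, t}.
Try b=T, c=F, t=F: the formula evaluates to T.
A satisfying assignment exists.

Satisfiable.


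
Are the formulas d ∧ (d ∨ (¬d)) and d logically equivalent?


Compare truth tables:
d | φ | ψ
---------
F | F | F
T | T | T
The columns φ and ψ agree on every row.

Yes, they are logically equivalent.


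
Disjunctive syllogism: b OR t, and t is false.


Disjunctive syllogism: from (P ∨ Q) and ¬P, infer Q.
One disjunct, 't', is ruled out; the other must hold.

b


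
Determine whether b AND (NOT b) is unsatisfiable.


Truth table over {b}:
b | φ
-----
F | F
T | F
Every row is false.

Yes, it is a contradiction.


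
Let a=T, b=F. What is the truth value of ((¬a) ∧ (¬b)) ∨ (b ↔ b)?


Substitute a=T, b=F:
¬a = F
¬b = T
(¬a) ∧ (¬b) = F ∧ T = F
b ↔ b = F ↔ F = T
((¬a) ∧ (¬b)) ∨ (b ↔ b) = F ∨ T = T

T


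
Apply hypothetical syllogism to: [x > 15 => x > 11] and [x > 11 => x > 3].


Hypothetical syllogism: from (P → Q) and (Q → R), infer (P → R).
Chain the two implications through the shared middle term 'x > 11'.

x > 15 => x > 3


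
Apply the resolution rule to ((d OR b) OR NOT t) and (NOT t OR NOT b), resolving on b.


The clauses contain complementary literals b and NOTb.
Resolution eliminates this pair and disjoins the remaining literals (merging duplicates).

(d OR NOT t)


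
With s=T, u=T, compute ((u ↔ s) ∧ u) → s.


Substitute s=T, u=T:
u ↔ s = T ↔ T = T
(u ↔ s) ∧ u = T ∧ T = T
((u ↔ s) ∧ u) → s = T → T = T

T


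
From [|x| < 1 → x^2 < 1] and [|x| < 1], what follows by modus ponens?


Modus ponens: from (P → Q) and P, infer Q.
P = '|x| < 1' is asserted, and P → Q holds, so Q follows.

x^2 < 1.


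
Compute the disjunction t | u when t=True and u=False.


Disjunction is false only when both operands are false.
Substitute: t=True, u=False.
True | False evaluates to True.

True


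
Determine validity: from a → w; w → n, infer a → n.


This matches the form of hypothetical syllogism: the conclusion follows in every model of the premises.

Valid.


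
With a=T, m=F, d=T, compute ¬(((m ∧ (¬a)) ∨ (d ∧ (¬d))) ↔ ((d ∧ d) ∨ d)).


Substitute a=T, m=F, d=T:
¬a = F
m ∧ (¬a) = F ∧ F = F
¬d = F
d ∧ (¬d) = T ∧ F = F
(m ∧ (¬a)) ∨ (d ∧ (¬d)) = F ∨ F = F
d ∧ d = T ∧ T = T
(d ∧ d) ∨ d = T ∨ T = T
((m ∧ (¬a)) ∨ (d ∧ (¬d))) ↔ ((d ∧ d) ∨ d) = F ↔ T = F
¬(((m ∧ (¬a)) ∨ (d ∧ (¬d))) ↔ ((d ∧ d) ∨ d)) = T

T


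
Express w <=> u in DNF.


Step 1: w ↔ u is true exactly when both agree: (w ∧ u) ∨ (¬w ∧ ¬u).

(w & u) | ((~w) & (~u))


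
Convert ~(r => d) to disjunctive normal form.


Step 1: Rewrite implication then negate: ¬(¬r ∨ d) = r ∧ ¬d.

r & (~d)


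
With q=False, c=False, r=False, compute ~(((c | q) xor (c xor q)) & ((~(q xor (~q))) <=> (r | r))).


Substitute q=False, c=False, r=False:
c | q = False | False = False
c xor q = False xor False = False
(c | q) xor (c xor q) = False xor False = False
~q = True
q xor (~q) = False xor True = True
~(q xor (~q)) = False
r | r = False | False = False
(~(q xor (~q))) <=> (r | r) = False <=> False = True
((c | q) xor (c xor q)) & ((~(q xor (~q))) <=> (r | r)) = False & True = False
~(((c | q) xor (c xor q)) & ((~(q xor (~q))) <=> (r | r))) = True

True


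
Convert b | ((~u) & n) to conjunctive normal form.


Step 1: Distribute ∨ over ∧: b ∨ ((¬u) ∧ n) = (b ∨ (¬u)) ∧ (b ∨ n).

(b | (~u)) & (b | n)


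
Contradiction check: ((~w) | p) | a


Truth table over {a, p, w}:
a | p | w | φ
-------------
False | False | False | True
True | False | False | True
False | True | False | True
True | True | False | True
False | False | True | False
True | False | True | True
False | True | True | True
True | True | True | True
Satisfying assignment at row 1: a=False, p=False, w=False gives True.

No, it is not a contradiction.


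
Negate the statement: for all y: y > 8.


¬(for all x: φ) = there exists x: ¬φ, and ¬(there exists x: φ) = for all x: ¬φ.
Apply to the universal statement.

there exists y: NOT(y > 8)


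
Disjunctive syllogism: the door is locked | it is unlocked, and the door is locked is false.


Disjunctive syllogism: from (P ∨ Q) and ¬P, infer Q.
One disjunct, 'the door is locked', is ruled out; the other must hold.

it is unlocked


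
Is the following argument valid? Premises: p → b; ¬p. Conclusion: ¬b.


This is denying the antecedent (fallacy). There exist truth assignments where the premises are all true but the conclusion is false.

Invalid.


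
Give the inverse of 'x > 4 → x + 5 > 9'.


The inverse of (P → Q) is (¬P → ¬Q). It is equivalent to the converse, not to the original.
Here P = 'x > 4' and Q = 'x + 5 > 9'.

If not (x > 4), then not (x + 5 > 9).


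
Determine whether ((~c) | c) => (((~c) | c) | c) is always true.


Build the truth table over {c}:
c | φ
-----
False | True
True | True
Every row evaluates to true.

Yes, it is a tautology.


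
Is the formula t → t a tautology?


Build the truth table over {t}:
t | φ
-----
F | T
T | T
Every row evaluates to true.

Yes, it is a tautology.


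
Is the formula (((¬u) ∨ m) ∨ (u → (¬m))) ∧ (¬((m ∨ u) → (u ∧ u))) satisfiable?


Search for a satisfying assignment over {m, u}.
Try m=T, u=F: the formula evaluates to T.
A satisfying assignment exists.

Satisfiable.


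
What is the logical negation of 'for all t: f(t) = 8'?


¬(for all x: φ) = there exists x: ¬φ, and ¬(there exists x: φ) = for all x: ¬φ.
Apply to the universal statement.

there exists t: NOT(f(t) = 8)


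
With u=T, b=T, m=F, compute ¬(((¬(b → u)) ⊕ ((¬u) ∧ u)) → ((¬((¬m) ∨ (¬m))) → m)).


Substitute u=T, b=T, m=F:
… (earlier sub-steps elided)
¬u = F
(¬u) ∧ u = F ∧ T = F
(¬(b → u)) ⊕ ((¬u) ∧ u) = F ⊕ F = F
¬m = T
¬m = T
(¬m) ∨ (¬m) = T ∨ T = T
¬((¬m) ∨ (¬m)) = F
(¬((¬m) ∨ (¬m))) → m = F → F = T
((¬(b → u)) ⊕ ((¬u) ∧ u)) → ((¬((¬m) ∨ (¬m))) → m) = F → T = T
¬(((¬(b → u)) ⊕ ((¬u) ∧ u)) → ((¬((¬m) ∨ (¬m))) → m)) = F

F


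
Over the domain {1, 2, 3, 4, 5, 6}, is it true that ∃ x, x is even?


Evaluate the predicate on each element: 1:F, 2:T, 3:F, 4:T, 5:F, 6:T.
Witness x = 2 satisfies the predicate.

T


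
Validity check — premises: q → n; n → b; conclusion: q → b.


This matches the form of hypothetical syllogism: the conclusion follows in every model of the premises.

Valid.


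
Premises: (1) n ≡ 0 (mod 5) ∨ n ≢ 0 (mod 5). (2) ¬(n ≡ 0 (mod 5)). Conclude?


Disjunctive syllogism: from (P ∨ Q) and ¬P, infer Q.
One disjunct, 'n ≡ 0 (mod 5)', is ruled out; the other must hold.

n ≢ 0 (mod 5)


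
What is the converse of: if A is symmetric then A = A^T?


The converse of (P → Q) is (Q → P). It is not in general equivalent to the original.
Here P = 'A is symmetric' and Q = 'A = A^T'.

If A = A^T, then A is symmetric.


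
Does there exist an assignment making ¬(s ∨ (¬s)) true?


Check all 2 assignments over {s}:
s | φ
-----
F | F
T | F
No assignment makes the formula true.

Unsatisfiable.


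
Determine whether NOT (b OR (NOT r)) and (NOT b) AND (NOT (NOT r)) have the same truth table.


Compare truth tables:
b | r | φ | ψ
-------------
F | F | F | F
T | F | F | F
F | T | T | T
T | T | F | F
The columns φ and ψ agree on every row.

Yes, they are logically equivalent.


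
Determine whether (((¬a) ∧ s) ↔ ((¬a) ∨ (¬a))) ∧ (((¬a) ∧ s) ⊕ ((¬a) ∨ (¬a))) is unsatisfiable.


Truth table over {a, s}:
a | s | φ
---------
F | F | F
T | F | F
F | T | F
T | T | F
Every row is false.

Yes, it is a contradiction.


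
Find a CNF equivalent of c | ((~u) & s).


Step 1: Distribute ∨ over ∧: c ∨ ((¬u) ∧ s) = (c ∨ (¬u)) ∧ (c ∨ s).

(c | (~u)) & (c | s)


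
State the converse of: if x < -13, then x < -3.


The converse of (P → Q) is (Q → P). It is not in general equivalent to the original.
Here P = 'x < -13' and Q = 'x < -3'.

If x < -3, then x < -13.


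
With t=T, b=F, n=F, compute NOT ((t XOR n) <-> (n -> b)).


Substitute t=T, b=F, n=F:
t XOR n = T XOR F = T
n -> b = F -> F = T
(t XOR n) <-> (n -> b) = T <-> T = T
NOT ((t XOR n) <-> (n -> b)) = F

F


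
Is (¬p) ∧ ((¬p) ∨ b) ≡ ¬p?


Compare truth tables:
b | p | φ | ψ
-------------
F | F | T | T
T | F | T | T
F | T | F | F
T | T | F | F
The columns φ and ψ agree on every row.

Yes, they are logically equivalent.


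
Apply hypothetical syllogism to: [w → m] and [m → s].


Hypothetical syllogism: from (P → Q) and (Q → R), infer (P → R).
Chain the two implications through the shared middle term 'm'.

w → s


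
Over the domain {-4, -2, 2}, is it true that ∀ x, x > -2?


Evaluate the predicate on each element: -4:F, -2:F, 2:T.
Counterexample x = -4 fails the predicate.

F


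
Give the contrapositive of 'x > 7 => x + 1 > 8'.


The contrapositive of (P → Q) is (¬Q → ¬P); it is logically equivalent to the original.
Here P = 'x > 7' and Q = 'x + 1 > 8'.

If not (x + 1 > 8), then not (x > 7).


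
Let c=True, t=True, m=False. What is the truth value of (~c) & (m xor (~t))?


Substitute c=True, t=True, m=False:
~c = False
~t = False
m xor (~t) = False xor False = False
(~c) & (m xor (~t)) = False & False = False

False


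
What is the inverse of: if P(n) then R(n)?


The inverse of (P → Q) is (¬P → ¬Q). It is equivalent to the converse, not to the original.
Here P = 'P(n)' and Q = 'R(n)'.

If not (P(n)), then not (R(n)).


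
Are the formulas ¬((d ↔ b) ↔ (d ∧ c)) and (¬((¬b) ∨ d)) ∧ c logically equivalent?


Compare truth tables:
b | c | d | φ | ψ
-----------------
F | F | F | T | F
T | F | F | F | F
F | T | F | T | F
T | T | F | F | T
F | F | T | F | F
T | F | T | T | F
F | T | T | T | F
T | T | T | F | F
They differ at row 1 (b=F, c=F, d=F): φ=T but ψ=F.

No, they are not logically equivalent.


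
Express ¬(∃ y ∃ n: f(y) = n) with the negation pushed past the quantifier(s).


Negation flips each quantifier (∀↔∃) and negates the inner predicate.
¬(∃ y ∃ n: φ) = ∀ y ∀ n: ¬φ.

∀ y ∀ n: ¬(f(y) = n)


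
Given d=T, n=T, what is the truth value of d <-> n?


Biconditional is true when both operands have the same truth value.
Substitute: d=T, n=T.
T <-> T evaluates to T.

T


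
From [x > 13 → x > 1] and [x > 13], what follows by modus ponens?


Modus ponens: from (P → Q) and P, infer Q.
P = 'x > 13' is asserted, and P → Q holds, so Q follows.

x > 1.


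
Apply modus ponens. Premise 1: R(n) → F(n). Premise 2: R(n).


Modus ponens: from (P → Q) and P, infer Q.
P = 'R(n)' is asserted, and P → Q holds, so Q follows.

F(n).


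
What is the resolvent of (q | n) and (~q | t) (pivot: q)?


The clauses contain complementary literals q and ~q.
Resolution eliminates this pair and disjoins the remaining literals (merging duplicates).

(n | t)


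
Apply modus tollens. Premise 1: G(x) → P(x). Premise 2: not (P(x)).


Modus tollens: from (P → Q) and ¬Q, infer ¬P.
Q = 'P(x)' is denied; since P → Q, P must also fail.

Not (G(x)).


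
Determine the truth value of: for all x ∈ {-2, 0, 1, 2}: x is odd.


Evaluate the predicate on each element: -2:F, 0:F, 1:T, 2:F.
Counterexample x = -2 fails the predicate.

F


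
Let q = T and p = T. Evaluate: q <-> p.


Biconditional is true when both operands have the same truth value.
Substitute: q=T, p=T.
T <-> T evaluates to T.

T


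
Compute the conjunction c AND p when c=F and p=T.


Conjunction is true only when both operands are true.
Substitute: c=F, p=T.
F AND T evaluates to F.

F


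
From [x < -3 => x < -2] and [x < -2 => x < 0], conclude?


Hypothetical syllogism: from (P → Q) and (Q → R), infer (P → R).
Chain the two implications through the shared middle term 'x < -2'.

x < -3 => x < 0


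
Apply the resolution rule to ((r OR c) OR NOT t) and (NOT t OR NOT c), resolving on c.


The clauses contain complementary literals c and NOTc.
Resolution eliminates this pair and disjoins the remaining literals (merging duplicates).

(NOT t OR r)


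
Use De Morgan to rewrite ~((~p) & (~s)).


De Morgan: the negation of a conjunction is the disjunction of the negations.
Distribute ~ across &, flipping it to |, and negate each literal.

p | s


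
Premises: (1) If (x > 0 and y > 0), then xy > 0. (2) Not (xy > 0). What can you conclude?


Modus tollens: from (P → Q) and ¬Q, infer ¬P.
Q = 'xy > 0' is denied; since P → Q, P must also fail.

Not ((x > 0 and y > 0)).


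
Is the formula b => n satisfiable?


Search for a satisfying assignment over {b, n}.
Try b=False, n=False: the formula evaluates to True.
A satisfying assignment exists.

Satisfiable.


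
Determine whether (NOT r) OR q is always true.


Build the truth table over {q, r}:
q | r | φ
---------
F | F | T
T | F | T
F | T | F
T | T | T
Counterexample at row 3: with q=F, r=T, the formula is F.

No, it is not a tautology.


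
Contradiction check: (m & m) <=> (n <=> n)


Truth table over {m, n}:
m | n | φ
---------
False | False | False
True | False | True
False | True | False
True | True | True
Satisfying assignment at row 2: m=True, n=False gives True.

No, it is not a contradiction.


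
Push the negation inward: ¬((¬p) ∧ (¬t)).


De Morgan: the negation of a conjunction is the disjunction of the negations.
Distribute ¬ across ∧, flipping it to ∨, and negate each literal.

p ∨ t


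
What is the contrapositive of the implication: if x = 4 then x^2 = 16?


The contrapositive of (P → Q) is (¬Q → ¬P); it is logically equivalent to the original.
Here P = 'x = 4' and Q = 'x^2 = 16'.

If not (x^2 = 16), then not (x = 4).


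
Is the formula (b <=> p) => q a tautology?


Build the truth table over {b, p, q}:
b | p | q | φ
-------------
False | False | False | False
True | False | False | True
False | True | False | True
True | True | False | False
False | False | True | True
True | False | True | True
False | True | True | True
True | True | True | True
Counterexample at row 1: with b=False, p=False, q=False, the formula is False.

No, it is not a tautology.


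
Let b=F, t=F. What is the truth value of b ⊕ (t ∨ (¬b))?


Substitute b=F, t=F:
¬b = T
t ∨ (¬b) = F ∨ T = T
b ⊕ (t ∨ (¬b)) = F ⊕ T = T

T


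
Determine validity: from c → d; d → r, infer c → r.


This matches the form of hypothetical syllogism: the conclusion follows in every model of the premises.

Valid.


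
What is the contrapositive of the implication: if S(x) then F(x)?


The contrapositive of (P → Q) is (¬Q → ¬P); it is logically equivalent to the original.
Here P = 'S(x)' and Q = 'F(x)'.

If not (F(x)), then not (S(x)).


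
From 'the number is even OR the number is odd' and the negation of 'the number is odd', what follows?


Disjunctive syllogism: from (P ∨ Q) and ¬P, infer Q.
One disjunct, 'the number is odd', is ruled out; the other must hold.

the number is even


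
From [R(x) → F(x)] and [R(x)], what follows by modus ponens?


Modus ponens: from (P → Q) and P, infer Q.
P = 'R(x)' is asserted, and P → Q holds, so Q follows.

F(x).


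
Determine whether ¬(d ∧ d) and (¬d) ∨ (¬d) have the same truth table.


Compare truth tables:
d | φ | ψ
---------
F | T | T
T | F | F
The columns φ and ψ agree on every row.

Yes, they are logically equivalent.


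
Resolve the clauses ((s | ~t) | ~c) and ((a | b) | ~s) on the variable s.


The clauses contain complementary literals s and ~s.
Resolution eliminates this pair and disjoins the remaining literals (merging duplicates).

(((~c | ~t) | b) | a)


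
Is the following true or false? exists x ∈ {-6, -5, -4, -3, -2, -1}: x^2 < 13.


Evaluate the predicate on each element: -6:False, -5:False, -4:False, -3:True, -2:True, -1:True.
Witness x = -3 satisfies the predicate.

True


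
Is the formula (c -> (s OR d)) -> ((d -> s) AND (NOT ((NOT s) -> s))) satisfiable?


Search for a satisfying assignment over {c, d, s}.
Try c=F, d=F, s=F: the formula evaluates to T.
A satisfying assignment exists.

Satisfiable.


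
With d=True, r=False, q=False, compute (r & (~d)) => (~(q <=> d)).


Substitute d=True, r=False, q=False:
~d = False
r & (~d) = False & False = False
q <=> d = False <=> True = False
~(q <=> d) = True
(r & (~d)) => (~(q <=> d)) = False => True = True

True


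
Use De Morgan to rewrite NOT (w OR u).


De Morgan: the negation of a disjunction is the conjunction of the negations.
Distribute NOT across OR, flipping it to AND, and negate each literal.

(NOT w) AND (NOT u)


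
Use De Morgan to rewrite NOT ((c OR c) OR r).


De Morgan: the negation of a disjunction is the conjunction of the negations.
Distribute NOT across OR, flipping it to AND, and negate each literal.

((NOT c) AND (NOT c)) AND (NOT r)


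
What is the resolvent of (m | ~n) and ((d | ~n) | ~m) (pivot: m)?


The clauses contain complementary literals m and ~m.
Resolution eliminates this pair and disjoins the remaining literals (merging duplicates).

(~n | d)


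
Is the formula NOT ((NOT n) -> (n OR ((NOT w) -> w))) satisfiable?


Search for a satisfying assignment over {n, w}.
Try n=F, w=F: the formula evaluates to T.
A satisfying assignment exists.

Satisfiable.


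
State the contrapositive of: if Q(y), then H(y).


The contrapositive of (P → Q) is (¬Q → ¬P); it is logically equivalent to the original.
Here P = 'Q(y)' and Q = 'H(y)'.

If not (H(y)), then not (Q(y)).


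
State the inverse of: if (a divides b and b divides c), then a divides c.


The inverse of (P → Q) is (¬P → ¬Q). It is equivalent to the converse, not to the original.
Here P = '(a divides b and b divides c)' and Q = 'a divides c'.

If not ((a divides b and b divides c)), then not (a divides c).


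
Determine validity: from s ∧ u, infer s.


This matches the form of conjunction elimination: the conclusion follows in every model of the premises.

Valid.


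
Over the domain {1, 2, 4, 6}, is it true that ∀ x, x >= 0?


Evaluate the predicate on each element: 1:T, 2:T, 4:T, 6:T.
Every element satisfies the predicate.

T


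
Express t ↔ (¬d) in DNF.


Step 1: t ↔ (¬d) is true exactly when both agree: (t ∧ (¬d)) ∨ (¬t ∧ ¬(¬d)).
Step 2: Eliminate any double negations (¬¬X = X).

(t ∧ (¬d)) ∨ ((¬t) ∧ d)


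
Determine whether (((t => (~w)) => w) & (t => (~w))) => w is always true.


Build the truth table over {t, w}:
t | w | φ
---------
False | False | True
True | False | True
False | True | True
True | True | True
Every row evaluates to true.

Yes, it is a tautology.


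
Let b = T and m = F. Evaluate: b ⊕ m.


Exclusive or is true when exactly one operand is true.
Substitute: b=T, m=F.
T ⊕ F evaluates to T.

T


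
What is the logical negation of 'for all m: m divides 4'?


¬(for all x: φ) = there exists x: ¬φ, and ¬(there exists x: φ) = for all x: ¬φ.
Apply to the universal statement.

there exists m: NOT(m divides 4)


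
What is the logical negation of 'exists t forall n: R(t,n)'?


Negation flips each quantifier (∀↔∃) and negates the inner predicate.
¬(exists t forall n: φ) = forall t exists n: ¬φ.

forall t exists n: ~(R(t,n))


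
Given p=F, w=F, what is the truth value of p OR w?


Disjunction is false only when both operands are false.
Substitute: p=F, w=F.
F OR F evaluates to F.

F


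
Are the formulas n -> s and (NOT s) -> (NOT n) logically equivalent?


Compare truth tables:
n | s | φ | ψ
-------------
F | F | T | T
T | F | F | F
F | T | T | T
T | T | T | T
The columns φ and ψ agree on every row.

Yes, they are logically equivalent.


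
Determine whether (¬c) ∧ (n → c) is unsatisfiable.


Truth table over {c, n}:
c | n | φ
---------
F | F | T
T | F | F
F | T | F
T | T | F
Satisfying assignment at row 1: c=F, n=F gives T.

No, it is not a contradiction.


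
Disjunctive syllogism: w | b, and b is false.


Disjunctive syllogism: from (P ∨ Q) and ¬P, infer Q.
One disjunct, 'b', is ruled out; the other must hold.

w


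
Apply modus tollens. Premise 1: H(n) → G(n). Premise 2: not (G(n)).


Modus tollens: from (P → Q) and ¬Q, infer ¬P.
Q = 'G(n)' is denied; since P → Q, P must also fail.

Not (H(n)).


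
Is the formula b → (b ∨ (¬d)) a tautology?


Build the truth table over {b, d}:
b | d | φ
---------
F | F | T
T | F | T
F | T | T
T | T | T
Every row evaluates to true.

Yes, it is a tautology.


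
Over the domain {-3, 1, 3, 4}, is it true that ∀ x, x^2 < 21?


Evaluate the predicate on each element: -3:T, 1:T, 3:T, 4:T.
Every element satisfies the predicate.

T


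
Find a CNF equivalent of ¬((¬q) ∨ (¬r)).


Step 1: Apply De Morgan: ¬((¬q) ∨ (¬r)) = ¬(¬q) ∧ ¬(¬r).
Step 2: Eliminate any double negations (¬¬X = X).

q ∧ r


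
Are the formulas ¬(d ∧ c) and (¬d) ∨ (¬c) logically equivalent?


Compare truth tables:
c | d | φ | ψ
-------------
F | F | T | T
T | F | T | T
F | T | T | T
T | T | F | F
The columns φ and ψ agree on every row.

Yes, they are logically equivalent.


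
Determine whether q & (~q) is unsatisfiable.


Truth table over {q}:
q | φ
-----
False | False
True | False
Every row is false.

Yes, it is a contradiction.


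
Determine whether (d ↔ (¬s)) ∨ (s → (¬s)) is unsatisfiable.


Truth table over {d, s}:
d | s | φ
---------
F | F | T
T | F | T
F | T | T
T | T | F
Satisfying assignment at row 1: d=F, s=F gives T.

No, it is not a contradiction.


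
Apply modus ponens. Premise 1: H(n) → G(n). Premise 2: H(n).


Modus ponens: from (P → Q) and P, infer Q.
P = 'H(n)' is asserted, and P → Q holds, so Q follows.

G(n).


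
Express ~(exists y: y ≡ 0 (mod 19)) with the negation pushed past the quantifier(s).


¬(forall x: φ) = exists x: ¬φ, and ¬(exists x: φ) = forall x: ¬φ.
Apply to the existential statement.

forall y: ~(y ≡ 0 (mod 19))


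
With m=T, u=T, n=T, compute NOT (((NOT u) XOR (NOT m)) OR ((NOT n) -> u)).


Substitute m=T, u=T, n=T:
NOT u = F
NOT m = F
(NOT u) XOR (NOT m) = F XOR F = F
NOT n = F
(NOT n) -> u = F -> T = T
((NOT u) XOR (NOT m)) OR ((NOT n) -> u) = F OR T = T
NOT (((NOT u) XOR (NOT m)) OR ((NOT n) -> u)) = F

F


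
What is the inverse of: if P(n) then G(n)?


The inverse of (P → Q) is (¬P → ¬Q). It is equivalent to the converse, not to the original.
Here P = 'P(n)' and Q = 'G(n)'.

If not (P(n)), then not (G(n)).


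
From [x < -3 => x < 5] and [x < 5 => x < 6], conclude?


Hypothetical syllogism: from (P → Q) and (Q → R), infer (P → R).
Chain the two implications through the shared middle term 'x < 5'.

x < -3 => x < 6


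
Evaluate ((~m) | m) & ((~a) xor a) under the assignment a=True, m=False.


Substitute a=True, m=False:
~m = True
(~m) | m = True | False = True
~a = False
(~a) xor a = False xor True = True
((~m) | m) & ((~a) xor a) = True & True = True

True


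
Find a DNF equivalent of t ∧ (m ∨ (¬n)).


Step 1: Distribute ∧ over ∨: t ∧ (m ∨ (¬n)) = (t ∧ m) ∨ (t ∧ (¬n)).

(t ∧ m) ∨ (t ∧ (¬n))


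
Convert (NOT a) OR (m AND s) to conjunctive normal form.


Step 1: Distribute ∨ over ∧: (¬a) ∨ (m ∧ s) = ((¬a) ∨ m) ∧ ((¬a) ∨ s).

((NOT a) OR m) AND ((NOT a) OR s)


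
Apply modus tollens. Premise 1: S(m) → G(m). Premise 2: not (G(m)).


Modus tollens: from (P → Q) and ¬Q, infer ¬P.
Q = 'G(m)' is denied; since P → Q, P must also fail.

Not (S(m)).


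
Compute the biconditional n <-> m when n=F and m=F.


Biconditional is true when both operands have the same truth value.
Substitute: n=F, m=F.
F <-> F evaluates to T.

T


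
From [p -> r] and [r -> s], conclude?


Hypothetical syllogism: from (P → Q) and (Q → R), infer (P → R).
Chain the two implications through the shared middle term 'r'.

p -> s


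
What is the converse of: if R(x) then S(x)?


The converse of (P → Q) is (Q → P). It is not in general equivalent to the original.
Here P = 'R(x)' and Q = 'S(x)'.

If S(x), then R(x).


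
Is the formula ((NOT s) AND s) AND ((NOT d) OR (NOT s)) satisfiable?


Check all 4 assignments over {d, s}:
d | s | φ
---------
F | F | F
T | F | F
F | T | F
T | T | F
No assignment makes the formula true.

Unsatisfiable.


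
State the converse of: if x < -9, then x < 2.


The converse of (P → Q) is (Q → P). It is not in general equivalent to the original.
Here P = 'x < -9' and Q = 'x < 2'.

If x < 2, then x < -9.


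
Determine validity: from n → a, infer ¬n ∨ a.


This matches the form of material implication: the conclusion follows in every model of the premises.

Valid.


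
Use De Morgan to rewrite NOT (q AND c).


De Morgan: the negation of a conjunction is the disjunction of the negations.
Distribute NOT across AND, flipping it to OR, and negate each literal.

(NOT q) OR (NOT c)


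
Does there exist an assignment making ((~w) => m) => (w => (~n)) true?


Search for a satisfying assignment over {m, n, w}.
Try m=False, n=False, w=False: the formula evaluates to True.
A satisfying assignment exists.

Satisfiable.


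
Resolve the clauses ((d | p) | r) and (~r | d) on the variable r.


The clauses contain complementary literals r and ~r.
Resolution eliminates this pair and disjoins the remaining literals (merging duplicates).

(d | p)


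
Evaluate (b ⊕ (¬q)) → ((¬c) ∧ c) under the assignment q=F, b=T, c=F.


Substitute q=F, b=T, c=F:
¬q = T
b ⊕ (¬q) = T ⊕ T = F
¬c = T
(¬c) ∧ c = T ∧ F = F
(b ⊕ (¬q)) → ((¬c) ∧ c) = F → F = T

T


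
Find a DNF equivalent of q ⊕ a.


Step 1: q ⊕ a is true exactly when they disagree: (q ∧ ¬a) ∨ (¬q ∧ a).

(q ∧ (¬a)) ∨ ((¬q) ∧ a)


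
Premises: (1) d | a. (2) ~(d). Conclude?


Disjunctive syllogism: from (P ∨ Q) and ¬P, infer Q.
One disjunct, 'd', is ruled out; the other must hold.

a


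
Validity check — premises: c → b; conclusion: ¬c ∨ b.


This matches the form of material implication: the conclusion follows in every model of the premises.

Valid.


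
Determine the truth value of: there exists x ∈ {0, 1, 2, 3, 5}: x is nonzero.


Evaluate the predicate on each element: 0:F, 1:T, 2:T, 3:T, 5:T.
Witness x = 1 satisfies the predicate.

T


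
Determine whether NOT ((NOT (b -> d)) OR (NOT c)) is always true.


Build the truth table over {b, c, d}:
b | c | d | φ
-------------
F | F | F | F
T | F | F | F
F | T | F | T
T | T | F | F
F | F | T | F
T | F | T | F
F | T | T | T
T | T | T | T
Counterexample at row 1: with b=F, c=F, d=F, the formula is F.

No, it is not a tautology.


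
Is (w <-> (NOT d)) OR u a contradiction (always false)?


Truth table over {d, u, w}:
d | u | w | φ
-------------
F | F | F | F
T | F | F | T
F | T | F | T
T | T | F | T
F | F | T | T
T | F | T | F
F | T | T | T
T | T | T | T
Satisfying assignment at row 2: d=T, u=F, w=F gives T.

No, it is not a contradiction.


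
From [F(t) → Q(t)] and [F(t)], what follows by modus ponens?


Modus ponens: from (P → Q) and P, infer Q.
P = 'F(t)' is asserted, and P → Q holds, so Q follows.

Q(t).


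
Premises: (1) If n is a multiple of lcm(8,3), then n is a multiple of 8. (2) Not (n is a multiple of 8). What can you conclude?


Modus tollens: from (P → Q) and ¬Q, infer ¬P.
Q = 'n is a multiple of 8' is denied; since P → Q, P must also fail.

Not (n is a multiple of lcm(8,3)).


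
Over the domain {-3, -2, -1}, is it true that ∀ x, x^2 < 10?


Evaluate the predicate on each element: -3:T, -2:T, -1:T.
Every element satisfies the predicate.

T


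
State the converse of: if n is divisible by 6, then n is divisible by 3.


The converse of (P → Q) is (Q → P). It is not in general equivalent to the original.
Here P = 'n is divisible by 6' and Q = 'n is divisible by 3'.

If n is divisible by 3, then n is divisible by 6.


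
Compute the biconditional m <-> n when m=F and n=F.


Biconditional is true when both operands have the same truth value.
Substitute: m=F, n=F.
F <-> F evaluates to T.

T


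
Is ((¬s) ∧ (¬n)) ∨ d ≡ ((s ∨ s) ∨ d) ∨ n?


Compare truth tables:
d | n | s | φ | ψ
-----------------
F | F | F | T | F
T | F | F | T | T
F | T | F | F | T
T | T | F | T | T
F | F | T | F | T
T | F | T | T | T
F | T | T | F | T
T | T | T | T | T
They differ at row 1 (d=F, n=F, s=F): φ=T but ψ=F.

No, they are not logically equivalent.


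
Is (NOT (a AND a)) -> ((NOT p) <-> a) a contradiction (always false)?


Truth table over {a, p}:
a | p | φ
---------
F | F | F
T | F | T
F | T | T
T | T | T
Satisfying assignment at row 2: a=T, p=F gives T.

No, it is not a contradiction.


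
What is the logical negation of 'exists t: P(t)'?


¬(forall x: φ) = exists x: ¬φ, and ¬(exists x: φ) = forall x: ¬φ.
Apply to the existential statement.

forall t: ~(P(t))


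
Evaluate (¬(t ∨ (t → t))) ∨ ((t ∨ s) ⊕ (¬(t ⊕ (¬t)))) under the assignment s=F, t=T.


Substitute s=F, t=T:
t → t = T → T = T
t ∨ (t → t) = T ∨ T = T
¬(t ∨ (t → t)) = F
t ∨ s = T ∨ F = T
¬t = F
t ⊕ (¬t) = T ⊕ F = T
¬(t ⊕ (¬t)) = F
(t ∨ s) ⊕ (¬(t ⊕ (¬t))) = T ⊕ F = T
(¬(t ∨ (t → t))) ∨ ((t ∨ s) ⊕ (¬(t ⊕ (¬t)))) = F ∨ T = T

T


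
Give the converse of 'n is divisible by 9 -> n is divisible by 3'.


The converse of (P → Q) is (Q → P). It is not in general equivalent to the original.
Here P = 'n is divisible by 9' and Q = 'n is divisible by 3'.

If n is divisible by 3, then n is divisible by 9.


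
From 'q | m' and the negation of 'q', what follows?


Disjunctive syllogism: from (P ∨ Q) and ¬P, infer Q.
One disjunct, 'q', is ruled out; the other must hold.

m


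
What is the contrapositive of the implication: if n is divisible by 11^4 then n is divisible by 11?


The contrapositive of (P → Q) is (¬Q → ¬P); it is logically equivalent to the original.
Here P = 'n is divisible by 11^4' and Q = 'n is divisible by 11'.

If not (n is divisible by 11), then not (n is divisible by 11^4).


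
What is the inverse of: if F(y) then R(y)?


The inverse of (P → Q) is (¬P → ¬Q). It is equivalent to the converse, not to the original.
Here P = 'F(y)' and Q = 'R(y)'.

If not (F(y)), then not (R(y)).


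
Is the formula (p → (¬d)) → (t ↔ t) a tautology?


Build the truth table over {d, p, t}:
d | p | t | φ
-------------
F | F | F | T
T | F | F | T
F | T | F | T
T | T | F | T
F | F | T | T
T | F | T | T
F | T | T | T
T | T | T | T
Every row evaluates to true.

Yes, it is a tautology.


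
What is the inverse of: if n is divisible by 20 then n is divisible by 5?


The inverse of (P → Q) is (¬P → ¬Q). It is equivalent to the converse, not to the original.
Here P = 'n is divisible by 20' and Q = 'n is divisible by 5'.

If not (n is divisible by 20), then not (n is divisible by 5).


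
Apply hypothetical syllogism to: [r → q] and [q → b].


Hypothetical syllogism: from (P → Q) and (Q → R), infer (P → R).
Chain the two implications through the shared middle term 'q'.

r → b


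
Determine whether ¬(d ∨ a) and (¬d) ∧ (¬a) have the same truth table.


Compare truth tables:
a | d | φ | ψ
-------------
F | F | T | T
T | F | F | F
F | T | F | F
T | T | F | F
The columns φ and ψ agree on every row.

Yes, they are logically equivalent.


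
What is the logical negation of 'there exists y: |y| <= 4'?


¬(for all x: φ) = there exists x: ¬φ, and ¬(there exists x: φ) = for all x: ¬φ.
Apply to the existential statement.

for all y: NOT(|y| <= 4)
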